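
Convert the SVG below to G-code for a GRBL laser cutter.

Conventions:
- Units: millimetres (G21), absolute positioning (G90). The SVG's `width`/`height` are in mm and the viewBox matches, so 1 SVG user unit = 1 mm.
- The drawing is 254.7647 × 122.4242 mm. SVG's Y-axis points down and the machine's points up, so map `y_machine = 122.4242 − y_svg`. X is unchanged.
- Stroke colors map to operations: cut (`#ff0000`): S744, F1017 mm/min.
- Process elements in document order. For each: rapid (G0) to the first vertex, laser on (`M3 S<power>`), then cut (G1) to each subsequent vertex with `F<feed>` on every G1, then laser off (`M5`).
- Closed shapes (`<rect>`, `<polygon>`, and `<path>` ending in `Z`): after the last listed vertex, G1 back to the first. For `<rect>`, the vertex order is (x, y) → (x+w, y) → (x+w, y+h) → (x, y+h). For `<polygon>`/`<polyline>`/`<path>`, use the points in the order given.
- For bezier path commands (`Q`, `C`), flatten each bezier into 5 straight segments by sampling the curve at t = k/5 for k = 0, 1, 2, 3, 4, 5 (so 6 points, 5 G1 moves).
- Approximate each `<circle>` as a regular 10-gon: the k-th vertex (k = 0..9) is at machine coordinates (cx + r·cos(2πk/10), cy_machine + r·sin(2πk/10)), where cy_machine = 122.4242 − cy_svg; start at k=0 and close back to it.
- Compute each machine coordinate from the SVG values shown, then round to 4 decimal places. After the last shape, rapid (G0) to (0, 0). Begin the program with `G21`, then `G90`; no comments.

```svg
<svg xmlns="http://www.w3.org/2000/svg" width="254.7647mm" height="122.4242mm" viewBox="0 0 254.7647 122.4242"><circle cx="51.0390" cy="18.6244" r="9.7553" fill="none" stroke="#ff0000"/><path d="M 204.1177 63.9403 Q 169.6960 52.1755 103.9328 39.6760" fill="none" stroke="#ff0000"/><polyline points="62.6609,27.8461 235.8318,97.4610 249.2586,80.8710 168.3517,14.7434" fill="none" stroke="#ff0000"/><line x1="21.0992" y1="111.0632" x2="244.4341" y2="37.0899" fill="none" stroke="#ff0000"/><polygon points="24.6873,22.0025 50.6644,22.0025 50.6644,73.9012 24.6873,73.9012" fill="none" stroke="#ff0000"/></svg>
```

G21
G90
G0 X60.7943 Y103.7998
M3 S744
G1 X58.9312 Y109.5338 F1017
G1 X54.0536 Y113.0776 F1017
G1 X48.0244 Y113.0776 F1017
G1 X43.1468 Y109.5338 F1017
G1 X41.2837 Y103.7998 F1017
G1 X43.1468 Y98.0658 F1017
G1 X48.0244 Y94.5220 F1017
G1 X54.0536 Y94.5220 F1017
G1 X58.9312 Y98.0658 F1017
G1 X60.7943 Y103.7998 F1017
M5
G0 X204.1177 Y58.4839
M3 S744
G1 X189.0954 Y63.2192 F1017
G1 X171.5657 Y68.0133 F1017
G1 X151.5287 Y72.8662 F1017
G1 X128.9844 Y77.7778 F1017
G1 X103.9328 Y82.7482 F1017
M5
G0 X62.6609 Y94.5781
M3 S744
G1 X235.8318 Y24.9632 F1017
G1 X249.2586 Y41.5532 F1017
G1 X168.3517 Y107.6808 F1017
M5
G0 X21.0992 Y11.3610
M3 S744
G1 X244.4341 Y85.3343 F1017
M5
G0 X24.6873 Y100.4217
M3 S744
G1 X50.6644 Y100.4217 F1017
G1 X50.6644 Y48.5230 F1017
G1 X24.6873 Y48.5230 F1017
G1 X24.6873 Y100.4217 F1017
M5
G0 X0.0000 Y0.0000

1 u = 1 mm; y_m = 122.4242 − y.

[1] `<circle>` circle, #ff0000→cut S744 F1017: (60.7943,103.7998) → (58.9312,109.5338) → (54.0536,113.0776) → (48.0244,113.0776) → (43.1468,109.5338) → (41.2837,103.7998) → (43.1468,98.0658) → (48.0244,94.5220) → (54.0536,94.5220) → (58.9312,98.0658) → (60.7943,103.7998) (closed)

[2] `<path>` quadratic bezier, #ff0000→cut S744 F1017: (204.1177,58.4839) → (189.0954,63.2192) → (171.5657,68.0133) → (151.5287,72.8662) → (128.9844,77.7778) → (103.9328,82.7482)

[3] `<polyline>` open polyline, #ff0000→cut S744 F1017: (62.6609,94.5781) → (235.8318,24.9632) → (249.2586,41.5532) → (168.3517,107.6808)

[4] `<line>` line segment, #ff0000→cut S744 F1017: (21.0992,11.3610) → (244.4341,85.3343)

[5] `<polygon>` rectangle, #ff0000→cut S744 F1017: (24.6873,100.4217) → (50.6644,100.4217) → (50.6644,48.5230) → (24.6873,48.5230) → (24.6873,100.4217) (closed)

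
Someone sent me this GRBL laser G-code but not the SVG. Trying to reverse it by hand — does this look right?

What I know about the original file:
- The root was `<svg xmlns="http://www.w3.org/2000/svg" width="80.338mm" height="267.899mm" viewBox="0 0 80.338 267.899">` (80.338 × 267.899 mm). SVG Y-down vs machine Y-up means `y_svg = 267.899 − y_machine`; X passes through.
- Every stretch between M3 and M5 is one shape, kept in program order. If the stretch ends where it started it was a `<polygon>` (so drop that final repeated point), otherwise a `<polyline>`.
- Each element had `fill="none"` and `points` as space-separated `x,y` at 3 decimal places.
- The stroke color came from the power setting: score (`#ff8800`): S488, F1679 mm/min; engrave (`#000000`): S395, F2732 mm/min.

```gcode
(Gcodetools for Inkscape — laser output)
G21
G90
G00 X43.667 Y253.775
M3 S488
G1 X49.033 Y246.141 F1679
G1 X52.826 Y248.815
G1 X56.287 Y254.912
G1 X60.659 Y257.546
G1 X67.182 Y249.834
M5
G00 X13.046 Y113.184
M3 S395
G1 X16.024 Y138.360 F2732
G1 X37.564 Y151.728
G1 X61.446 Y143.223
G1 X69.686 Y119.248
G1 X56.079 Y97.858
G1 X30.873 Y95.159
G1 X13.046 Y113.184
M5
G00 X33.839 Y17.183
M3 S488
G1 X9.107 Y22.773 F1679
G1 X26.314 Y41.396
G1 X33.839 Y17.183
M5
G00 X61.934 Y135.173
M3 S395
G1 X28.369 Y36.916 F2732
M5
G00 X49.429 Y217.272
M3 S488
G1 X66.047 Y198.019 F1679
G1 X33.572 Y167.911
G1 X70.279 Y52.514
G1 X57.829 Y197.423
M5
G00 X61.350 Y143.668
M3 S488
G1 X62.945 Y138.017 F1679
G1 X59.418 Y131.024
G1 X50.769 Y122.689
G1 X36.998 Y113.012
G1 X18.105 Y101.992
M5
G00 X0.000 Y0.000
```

y_svg = 267.899 − y_m.

[1] S488→`#ff8800` (score); open run; points: 43.667,14.124 49.033,21.758 52.826,19.084 56.287,12.987 60.659,10.353 67.182,18.065

[2] S395→`#000000` (engrave); closed run; points: 13.046,154.715 16.024,129.539 37.564,116.171 61.446,124.676 69.686,148.651 56.079,170.041 30.873,172.740

[3] S488→`#ff8800` (score); closed run; points: 33.839,250.716 9.107,245.126 26.314,226.503

[4] S395→`#000000` (engrave); open run; points: 61.934,132.726 28.369,230.983

[5] S488→`#ff8800` (score); open run; points: 49.429,50.627 66.047,69.880 33.572,99.988 70.279,215.385 57.829,70.476

[6] S488→`#ff8800` (score); open run; points: 61.350,124.231 62.945,129.882 59.418,136.875 50.769,145.210 36.998,154.887 18.105,165.907

<svg xmlns="http://www.w3.org/2000/svg" width="80.338mm" height="267.899mm" viewBox="0 0 80.338 267.899">
  <polyline points="43.667,14.124 49.033,21.758 52.826,19.084 56.287,12.987 60.659,10.353 67.182,18.065" fill="none" stroke="#ff8800"/>
  <polygon points="13.046,154.715 16.024,129.539 37.564,116.171 61.446,124.676 69.686,148.651 56.079,170.041 30.873,172.740" fill="none" stroke="#000000"/>
  <polygon points="33.839,250.716 9.107,245.126 26.314,226.503" fill="none" stroke="#ff8800"/>
  <polyline points="61.934,132.726 28.369,230.983" fill="none" stroke="#000000"/>
  <polyline points="49.429,50.627 66.047,69.880 33.572,99.988 70.279,215.385 57.829,70.476" fill="none" stroke="#ff8800"/>
  <polyline points="61.350,124.231 62.945,129.882 59.418,136.875 50.769,145.210 36.998,154.887 18.105,165.907" fill="none" stroke="#ff8800"/>
</svg>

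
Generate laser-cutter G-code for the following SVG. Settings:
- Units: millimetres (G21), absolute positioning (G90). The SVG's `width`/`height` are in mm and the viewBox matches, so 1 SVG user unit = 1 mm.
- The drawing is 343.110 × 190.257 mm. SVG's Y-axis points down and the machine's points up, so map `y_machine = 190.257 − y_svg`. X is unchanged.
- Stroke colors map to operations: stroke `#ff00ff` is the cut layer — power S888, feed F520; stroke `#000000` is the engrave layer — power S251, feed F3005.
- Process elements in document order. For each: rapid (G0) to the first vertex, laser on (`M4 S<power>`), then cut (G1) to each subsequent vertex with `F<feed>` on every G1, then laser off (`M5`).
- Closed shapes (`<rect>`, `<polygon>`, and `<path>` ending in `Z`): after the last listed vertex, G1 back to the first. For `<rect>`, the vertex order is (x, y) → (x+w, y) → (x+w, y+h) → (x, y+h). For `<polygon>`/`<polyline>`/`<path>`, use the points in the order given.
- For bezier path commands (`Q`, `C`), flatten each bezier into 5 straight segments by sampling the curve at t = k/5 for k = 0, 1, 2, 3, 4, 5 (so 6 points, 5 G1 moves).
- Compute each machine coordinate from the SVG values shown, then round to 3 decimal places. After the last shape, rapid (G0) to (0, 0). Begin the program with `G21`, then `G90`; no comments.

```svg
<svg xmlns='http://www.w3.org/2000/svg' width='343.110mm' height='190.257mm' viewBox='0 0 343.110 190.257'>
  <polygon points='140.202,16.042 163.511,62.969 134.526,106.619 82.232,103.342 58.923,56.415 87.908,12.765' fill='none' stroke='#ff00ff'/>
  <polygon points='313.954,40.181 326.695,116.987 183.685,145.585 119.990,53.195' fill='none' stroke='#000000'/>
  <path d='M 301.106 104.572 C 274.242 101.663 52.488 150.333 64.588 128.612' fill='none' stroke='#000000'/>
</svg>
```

Since the viewBox matches the mm dimensions, user units are millimetres directly. The only transform is the Y-flip y_m = 190.257 − y_svg.

Shape 1 is a regular polygon drawn with `<polygon>`. Its stroke #ff00ff means cut at S888, F520. After flipping Y the toolpath is (140.202,174.215) → (163.511,127.288) → (134.526,83.638) → (82.232,86.915) → (58.923,133.842) → (87.908,177.492) → (140.202,174.215), returning to the start.

Shape 2 is a closed polygon drawn with `<polygon>`. Its stroke #000000 means engrave at S251, F3005. After flipping Y the toolpath is (313.954,150.076) → (326.695,73.270) → (183.685,44.672) → (119.990,137.062) → (313.954,150.076), returning to the start.

Shape 3 is a cubic bezier drawn with `<path>`. Its stroke #000000 means engrave at S251, F3005. After flipping Y the toolpath is (301.106,85.685) → (265.031,82.217) → (202.762,72.224) → (134.878,61.561) → (81.961,56.084) → (64.588,61.645).

G21
G90
G0 X140.202 Y174.215
M4 S888
G1 X163.511 Y127.288 F520
G1 X134.526 Y83.638 F520
G1 X82.232 Y86.915 F520
G1 X58.923 Y133.842 F520
G1 X87.908 Y177.492 F520
G1 X140.202 Y174.215 F520
M5
G0 X313.954 Y150.076
M4 S251
G1 X326.695 Y73.270 F3005
G1 X183.685 Y44.672 F3005
G1 X119.990 Y137.062 F3005
G1 X313.954 Y150.076 F3005
M5
G0 X301.106 Y85.685
M4 S251
G1 X265.031 Y82.217 F3005
G1 X202.762 Y72.224 F3005
G1 X134.878 Y61.561 F3005
G1 X81.961 Y56.084 F3005
G1 X64.588 Y61.645 F3005
M5
G0 X0.000 Y0.000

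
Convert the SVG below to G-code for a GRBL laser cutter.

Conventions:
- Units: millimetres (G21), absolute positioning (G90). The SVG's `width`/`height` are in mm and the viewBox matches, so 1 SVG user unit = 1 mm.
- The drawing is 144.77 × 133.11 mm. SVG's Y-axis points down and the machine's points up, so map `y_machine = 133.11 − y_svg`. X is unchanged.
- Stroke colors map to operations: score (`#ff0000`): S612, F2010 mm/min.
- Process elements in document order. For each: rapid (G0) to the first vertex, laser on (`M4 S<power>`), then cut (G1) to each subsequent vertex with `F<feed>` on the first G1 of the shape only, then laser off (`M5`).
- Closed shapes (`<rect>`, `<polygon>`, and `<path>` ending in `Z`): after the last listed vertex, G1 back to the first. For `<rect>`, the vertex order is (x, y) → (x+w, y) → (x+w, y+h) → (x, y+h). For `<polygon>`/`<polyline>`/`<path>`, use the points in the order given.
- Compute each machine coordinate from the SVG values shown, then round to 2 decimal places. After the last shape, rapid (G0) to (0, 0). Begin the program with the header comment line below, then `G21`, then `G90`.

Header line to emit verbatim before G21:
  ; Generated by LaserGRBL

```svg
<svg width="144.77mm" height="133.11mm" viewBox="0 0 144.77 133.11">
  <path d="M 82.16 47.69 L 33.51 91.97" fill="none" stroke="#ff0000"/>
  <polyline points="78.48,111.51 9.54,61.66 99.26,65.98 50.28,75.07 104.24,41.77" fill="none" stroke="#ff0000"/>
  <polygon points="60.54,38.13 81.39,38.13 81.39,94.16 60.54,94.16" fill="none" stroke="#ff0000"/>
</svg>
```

Since the viewBox matches the mm dimensions, user units are millimetres directly. The only transform is the Y-flip y_m = 133.11 − y_svg.

Shape 1 is a line segment drawn with `<path>`. Its stroke #ff0000 means score at S612, F2010. After flipping Y the toolpath is (82.16,85.42) → (33.51,41.14).

Shape 2 is a open polyline drawn with `<polyline>`. Its stroke #ff0000 means score at S612, F2010. After flipping Y the toolpath is (78.48,21.60) → (9.54,71.45) → (99.26,67.13) → (50.28,58.04) → (104.24,91.34).

Shape 3 is a rectangle drawn with `<polygon>`. Its stroke #ff0000 means score at S612, F2010. After flipping Y the toolpath is (60.54,94.98) → (81.39,94.98) → (81.39,38.95) → (60.54,38.95) → (60.54,94.98), returning to the start.

; Generated by LaserGRBL
G21
G90
G0 X82.16 Y85.42
M4 S612
G1 X33.51 Y41.14 F2010
M5
G0 X78.48 Y21.60
M4 S612
G1 X9.54 Y71.45 F2010
G1 X99.26 Y67.13
G1 X50.28 Y58.04
G1 X104.24 Y91.34
M5
G0 X60.54 Y94.98
M4 S612
G1 X81.39 Y94.98 F2010
G1 X81.39 Y38.95
G1 X60.54 Y38.95
G1 X60.54 Y94.98
M5
G0 X0.00 Y0.00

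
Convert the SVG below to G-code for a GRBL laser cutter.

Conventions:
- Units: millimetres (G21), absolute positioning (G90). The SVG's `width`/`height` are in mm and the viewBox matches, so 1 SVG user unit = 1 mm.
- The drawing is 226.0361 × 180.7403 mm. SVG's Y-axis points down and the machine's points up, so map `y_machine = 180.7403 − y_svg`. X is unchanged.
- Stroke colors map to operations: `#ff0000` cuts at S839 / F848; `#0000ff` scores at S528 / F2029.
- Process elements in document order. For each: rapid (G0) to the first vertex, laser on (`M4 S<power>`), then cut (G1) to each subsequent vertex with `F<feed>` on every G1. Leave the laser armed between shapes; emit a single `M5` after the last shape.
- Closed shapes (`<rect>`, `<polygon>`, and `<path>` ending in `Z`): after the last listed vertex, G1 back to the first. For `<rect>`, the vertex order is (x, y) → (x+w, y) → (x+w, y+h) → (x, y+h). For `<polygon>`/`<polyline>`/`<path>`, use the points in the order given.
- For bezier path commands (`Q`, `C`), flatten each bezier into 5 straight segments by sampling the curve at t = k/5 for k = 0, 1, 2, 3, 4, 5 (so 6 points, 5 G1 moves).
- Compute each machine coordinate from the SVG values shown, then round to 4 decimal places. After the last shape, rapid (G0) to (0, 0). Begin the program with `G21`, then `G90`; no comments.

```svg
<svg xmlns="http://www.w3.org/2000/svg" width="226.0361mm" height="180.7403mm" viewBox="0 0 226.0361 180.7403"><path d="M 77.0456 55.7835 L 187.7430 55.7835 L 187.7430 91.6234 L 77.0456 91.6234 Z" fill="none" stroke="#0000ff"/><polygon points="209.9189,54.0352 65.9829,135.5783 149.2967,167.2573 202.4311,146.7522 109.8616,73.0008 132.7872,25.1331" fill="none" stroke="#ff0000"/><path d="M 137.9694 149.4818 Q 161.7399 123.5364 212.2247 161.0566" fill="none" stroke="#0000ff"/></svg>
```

Since the viewBox matches the mm dimensions, user units are millimetres directly. The only transform is the Y-flip y_m = 180.7403 − y_svg.

Shape 1 is a rectangle drawn with `<path>`. Its stroke #0000ff means score at S528, F2029. After flipping Y the toolpath is (77.0456,124.9568) → (187.7430,124.9568) → (187.7430,89.1169) → (77.0456,89.1169) → (77.0456,124.9568), returning to the start.

Shape 2 is a closed polygon drawn with `<polygon>`. Its stroke #ff0000 means cut at S839, F848. After flipping Y the toolpath is (209.9189,126.7051) → (65.9829,45.1620) → (149.2967,13.4830) → (202.4311,33.9881) → (109.8616,107.7395) → (132.7872,155.6072) → (209.9189,126.7051), returning to the start.

Shape 3 is a quadratic bezier drawn with `<path>`. Its stroke #0000ff means score at S528, F2029. After flipping Y the toolpath is (137.9694,31.2585) → (148.5462,39.0980) → (161.2601,41.8603) → (176.1111,39.5454) → (193.0994,32.1532) → (212.2247,19.6837).

G21
G90
G0 X77.0456 Y124.9568
M4 S528
G1 X187.7430 Y124.9568 F2029
G1 X187.7430 Y89.1169 F2029
G1 X77.0456 Y89.1169 F2029
G1 X77.0456 Y124.9568 F2029
G0 X209.9189 Y126.7051
M4 S839
G1 X65.9829 Y45.1620 F848
G1 X149.2967 Y13.4830 F848
G1 X202.4311 Y33.9881 F848
G1 X109.8616 Y107.7395 F848
G1 X132.7872 Y155.6072 F848
G1 X209.9189 Y126.7051 F848
G0 X137.9694 Y31.2585
M4 S528
G1 X148.5462 Y39.0980 F2029
G1 X161.2601 Y41.8603 F2029
G1 X176.1111 Y39.5454 F2029
G1 X193.0994 Y32.1532 F2029
G1 X212.2247 Y19.6837 F2029
M5
G0 X0.0000 Y0.0000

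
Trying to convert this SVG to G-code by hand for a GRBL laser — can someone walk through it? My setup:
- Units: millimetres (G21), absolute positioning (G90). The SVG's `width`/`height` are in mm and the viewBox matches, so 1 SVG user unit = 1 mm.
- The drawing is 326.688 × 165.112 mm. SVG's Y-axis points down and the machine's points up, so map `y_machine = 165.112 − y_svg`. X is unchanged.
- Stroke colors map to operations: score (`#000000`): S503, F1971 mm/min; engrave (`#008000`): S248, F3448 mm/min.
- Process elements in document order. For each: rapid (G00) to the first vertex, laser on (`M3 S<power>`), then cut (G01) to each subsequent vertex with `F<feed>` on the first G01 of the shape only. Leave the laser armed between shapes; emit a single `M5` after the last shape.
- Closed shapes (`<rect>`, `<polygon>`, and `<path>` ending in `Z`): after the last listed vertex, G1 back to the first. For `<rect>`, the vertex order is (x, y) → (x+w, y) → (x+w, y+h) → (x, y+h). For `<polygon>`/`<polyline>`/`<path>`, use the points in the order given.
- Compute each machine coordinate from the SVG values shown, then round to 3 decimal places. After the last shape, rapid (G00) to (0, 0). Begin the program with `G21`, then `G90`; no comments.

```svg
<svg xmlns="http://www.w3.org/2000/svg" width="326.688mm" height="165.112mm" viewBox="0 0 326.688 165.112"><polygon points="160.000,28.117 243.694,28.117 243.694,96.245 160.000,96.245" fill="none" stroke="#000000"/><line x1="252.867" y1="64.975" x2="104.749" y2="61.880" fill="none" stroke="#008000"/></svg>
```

G21
G90
G00 X160.000 Y136.995
M3 S503
G01 X243.694 Y136.995 F1971
G01 X243.694 Y68.867
G01 X160.000 Y68.867
G01 X160.000 Y136.995
G00 X252.867 Y100.137
M3 S248
G01 X104.749 Y103.232 F3448
M5
G00 X0.000 Y0.000

1 u = 1 mm; y_m = 165.112 − y.

[1] `<polygon>` rectangle, #000000→score S503 F1971: (160.000,136.995) → (243.694,136.995) → (243.694,68.867) → (160.000,68.867) → (160.000,136.995) (closed)

[2] `<line>` line segment, #008000→engrave S248 F3448: (252.867,100.137) → (104.749,103.232)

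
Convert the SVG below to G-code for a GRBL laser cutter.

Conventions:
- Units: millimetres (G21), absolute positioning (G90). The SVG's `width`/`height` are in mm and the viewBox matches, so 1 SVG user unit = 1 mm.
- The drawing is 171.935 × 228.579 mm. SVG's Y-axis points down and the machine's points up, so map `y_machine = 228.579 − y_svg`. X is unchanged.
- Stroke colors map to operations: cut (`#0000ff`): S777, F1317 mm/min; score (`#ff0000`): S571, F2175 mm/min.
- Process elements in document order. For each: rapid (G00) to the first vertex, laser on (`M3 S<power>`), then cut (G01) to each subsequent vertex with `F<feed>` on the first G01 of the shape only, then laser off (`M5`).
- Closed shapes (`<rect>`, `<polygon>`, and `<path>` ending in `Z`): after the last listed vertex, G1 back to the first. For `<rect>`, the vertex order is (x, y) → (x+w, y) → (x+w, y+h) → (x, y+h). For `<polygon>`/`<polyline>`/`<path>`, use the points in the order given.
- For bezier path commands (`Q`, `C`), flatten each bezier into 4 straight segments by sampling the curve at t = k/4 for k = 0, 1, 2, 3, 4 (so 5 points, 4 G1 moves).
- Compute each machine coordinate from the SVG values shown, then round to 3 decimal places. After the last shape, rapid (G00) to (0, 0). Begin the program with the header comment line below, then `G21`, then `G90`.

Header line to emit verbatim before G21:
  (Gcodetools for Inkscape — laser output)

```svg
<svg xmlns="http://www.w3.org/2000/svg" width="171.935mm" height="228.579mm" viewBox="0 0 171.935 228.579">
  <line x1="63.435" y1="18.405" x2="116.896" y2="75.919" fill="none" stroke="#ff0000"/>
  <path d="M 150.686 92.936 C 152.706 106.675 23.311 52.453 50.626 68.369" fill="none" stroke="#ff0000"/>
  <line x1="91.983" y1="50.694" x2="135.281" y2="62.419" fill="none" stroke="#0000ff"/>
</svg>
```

(Gcodetools for Inkscape — laser output)
G21
G90
G00 X63.435 Y210.174
M3 S571
G01 X116.896 Y152.660 F2175
M5
G00 X150.686 Y135.643
M3 S571
G01 X132.063 Y135.924 F2175
G01 X91.170 Y148.743
G01 X55.021 Y161.154
G01 X50.626 Y160.210
M5
G00 X91.983 Y177.885
M3 S777
G01 X135.281 Y166.160 F1317
M5
G00 X0.000 Y0.000

Since the viewBox matches the mm dimensions, user units are millimetres directly. The only transform is the Y-flip y_m = 228.579 − y_svg.

Shape 1 is a line segment drawn with `<line>`. Its stroke #ff0000 means score at S571, F2175. After flipping Y the toolpath is (63.435,210.174) → (116.896,152.660).

Shape 2 is a cubic bezier drawn with `<path>`. Its stroke #ff0000 means score at S571, F2175. After flipping Y the toolpath is (150.686,135.643) → (132.063,135.924) → (91.170,148.743) → (55.021,161.154) → (50.626,160.210).

Shape 3 is a line segment drawn with `<line>`. Its stroke #0000ff means cut at S777, F1317. After flipping Y the toolpath is (91.983,177.885) → (135.281,166.160).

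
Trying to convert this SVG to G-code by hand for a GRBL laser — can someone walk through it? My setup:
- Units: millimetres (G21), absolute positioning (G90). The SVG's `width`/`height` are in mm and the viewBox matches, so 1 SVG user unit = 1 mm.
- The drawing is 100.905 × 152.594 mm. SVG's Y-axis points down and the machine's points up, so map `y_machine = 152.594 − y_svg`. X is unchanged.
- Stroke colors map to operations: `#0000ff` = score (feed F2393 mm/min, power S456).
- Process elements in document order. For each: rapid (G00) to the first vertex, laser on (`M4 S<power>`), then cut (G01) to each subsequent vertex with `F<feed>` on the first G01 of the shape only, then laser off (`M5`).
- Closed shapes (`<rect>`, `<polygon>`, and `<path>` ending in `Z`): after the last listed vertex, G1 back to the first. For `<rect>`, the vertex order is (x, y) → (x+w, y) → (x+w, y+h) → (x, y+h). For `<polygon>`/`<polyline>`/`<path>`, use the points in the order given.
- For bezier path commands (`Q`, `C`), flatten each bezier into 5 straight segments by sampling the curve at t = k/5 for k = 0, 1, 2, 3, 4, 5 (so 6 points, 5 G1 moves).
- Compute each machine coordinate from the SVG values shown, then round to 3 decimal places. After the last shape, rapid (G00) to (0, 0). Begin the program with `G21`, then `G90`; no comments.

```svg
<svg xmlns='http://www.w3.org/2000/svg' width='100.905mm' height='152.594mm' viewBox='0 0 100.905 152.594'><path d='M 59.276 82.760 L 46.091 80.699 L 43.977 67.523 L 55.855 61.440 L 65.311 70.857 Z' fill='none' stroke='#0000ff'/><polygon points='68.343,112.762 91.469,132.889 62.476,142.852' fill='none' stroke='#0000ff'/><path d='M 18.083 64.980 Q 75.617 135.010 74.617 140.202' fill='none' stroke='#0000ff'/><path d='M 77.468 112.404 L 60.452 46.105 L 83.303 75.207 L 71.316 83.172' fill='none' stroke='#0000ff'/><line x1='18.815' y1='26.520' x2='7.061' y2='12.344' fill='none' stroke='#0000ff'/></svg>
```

viewBox `0 0 100.905 152.594` with mm width/height → 1 unit = 1 mm. Flip: y_m = 152.594 − y_svg.

**Shape 1** — `<path>` regular polygon, stroke `#0000ff` → score (S456, F2393). Machine vertices: (59.276,69.834) → (46.091,71.895) → (43.977,85.071) → (55.855,91.154) → (65.311,81.737) → (59.276,69.834). Closed: final G1 returns to the first vertex.

**Shape 2** — `<polygon>` regular polygon, stroke `#0000ff` → score (S456, F2393). Machine vertices: (68.343,39.832) → (91.469,19.705) → (62.476,9.742) → (68.343,39.832). Closed: final G1 returns to the first vertex.

**Shape 3** — `<path>` quadratic bezier, stroke `#0000ff` → score (S456, F2393). Control points (SVG): P0=(18.083,64.980), P1=(75.617,135.010), P2=(74.617,140.202); sampled at t=k/5. Machine vertices: (18.083,87.614) → (38.755,62.196) → (54.745,41.964) → (66.052,26.920) → (72.676,17.062) → (74.617,12.392). Open path.

**Shape 4** — `<path>` open polyline, stroke `#0000ff` → score (S456, F2393). Machine vertices: (77.468,40.190) → (60.452,106.489) → (83.303,77.387) → (71.316,69.422). Open path.

**Shape 5** — `<line>` line segment, stroke `#0000ff` → score (S456, F2393). Machine vertices: (18.815,126.074) → (7.061,140.250). Open path.

G21
G90
G00 X59.276 Y69.834
M4 S456
G01 X46.091 Y71.895 F2393
G01 X43.977 Y85.071
G01 X55.855 Y91.154
G01 X65.311 Y81.737
G01 X59.276 Y69.834
M5
G00 X68.343 Y39.832
M4 S456
G01 X91.469 Y19.705 F2393
G01 X62.476 Y9.742
G01 X68.343 Y39.832
M5
G00 X18.083 Y87.614
M4 S456
G01 X38.755 Y62.196 F2393
G01 X54.745 Y41.964
G01 X66.052 Y26.920
G01 X72.676 Y17.062
G01 X74.617 Y12.392
M5
G00 X77.468 Y40.190
M4 S456
G01 X60.452 Y106.489 F2393
G01 X83.303 Y77.387
G01 X71.316 Y69.422
M5
G00 X18.815 Y126.074
M4 S456
G01 X7.061 Y140.250 F2393
M5
G00 X0.000 Y0.000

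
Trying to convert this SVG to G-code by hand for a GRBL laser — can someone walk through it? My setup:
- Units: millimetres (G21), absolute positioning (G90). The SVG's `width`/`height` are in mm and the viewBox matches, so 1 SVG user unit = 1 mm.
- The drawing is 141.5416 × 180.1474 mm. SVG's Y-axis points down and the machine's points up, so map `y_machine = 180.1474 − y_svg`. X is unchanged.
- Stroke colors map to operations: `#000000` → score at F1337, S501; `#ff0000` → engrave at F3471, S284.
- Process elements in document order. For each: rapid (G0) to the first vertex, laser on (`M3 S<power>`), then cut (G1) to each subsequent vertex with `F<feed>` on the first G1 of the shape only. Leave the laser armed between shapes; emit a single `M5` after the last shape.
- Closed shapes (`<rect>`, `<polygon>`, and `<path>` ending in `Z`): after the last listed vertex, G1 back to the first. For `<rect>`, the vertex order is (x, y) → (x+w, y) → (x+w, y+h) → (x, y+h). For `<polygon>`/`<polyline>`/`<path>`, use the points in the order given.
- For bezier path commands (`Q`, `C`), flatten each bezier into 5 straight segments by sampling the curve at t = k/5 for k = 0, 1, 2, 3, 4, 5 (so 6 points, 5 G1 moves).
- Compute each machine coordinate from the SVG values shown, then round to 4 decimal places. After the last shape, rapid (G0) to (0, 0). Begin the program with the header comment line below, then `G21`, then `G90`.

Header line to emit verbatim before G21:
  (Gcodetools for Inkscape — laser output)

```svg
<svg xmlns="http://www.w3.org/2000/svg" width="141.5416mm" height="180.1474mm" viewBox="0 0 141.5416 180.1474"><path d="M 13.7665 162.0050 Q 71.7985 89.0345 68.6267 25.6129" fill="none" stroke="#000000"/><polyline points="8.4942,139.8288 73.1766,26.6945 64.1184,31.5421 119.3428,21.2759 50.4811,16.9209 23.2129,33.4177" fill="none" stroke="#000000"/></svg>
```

viewBox `0 0 141.5416 180.1474` with mm width/height → 1 unit = 1 mm. Flip: y_m = 180.1474 − y_svg.

**Shape 1** — `<path>` quadratic bezier, stroke `#000000` → score (S501, F1337). Control points (SVG): P0=(13.7665,162.0050), P1=(71.7985,89.0345), P2=(68.6267,25.6129); sampled at t=k/5. Machine vertices: (13.7665,18.1424) → (34.5311,46.9486) → (50.3995,74.9910) → (61.3715,102.2694) → (67.4473,128.7839) → (68.6267,154.5345). Open path.

**Shape 2** — `<polyline>` open polyline, stroke `#000000` → score (S501, F1337). Machine vertices: (8.4942,40.3186) → (73.1766,153.4529) → (64.1184,148.6053) → (119.3428,158.8715) → (50.4811,163.2265) → (23.2129,146.7297). Open path.

(Gcodetools for Inkscape — laser output)
G21
G90
G0 X13.7665 Y18.1424
M3 S501
G1 X34.5311 Y46.9486 F1337
G1 X50.3995 Y74.9910
G1 X61.3715 Y102.2694
G1 X67.4473 Y128.7839
G1 X68.6267 Y154.5345
G0 X8.4942 Y40.3186
M3 S501
G1 X73.1766 Y153.4529 F1337
G1 X64.1184 Y148.6053
G1 X119.3428 Y158.8715
G1 X50.4811 Y163.2265
G1 X23.2129 Y146.7297
M5
G0 X0.0000 Y0.0000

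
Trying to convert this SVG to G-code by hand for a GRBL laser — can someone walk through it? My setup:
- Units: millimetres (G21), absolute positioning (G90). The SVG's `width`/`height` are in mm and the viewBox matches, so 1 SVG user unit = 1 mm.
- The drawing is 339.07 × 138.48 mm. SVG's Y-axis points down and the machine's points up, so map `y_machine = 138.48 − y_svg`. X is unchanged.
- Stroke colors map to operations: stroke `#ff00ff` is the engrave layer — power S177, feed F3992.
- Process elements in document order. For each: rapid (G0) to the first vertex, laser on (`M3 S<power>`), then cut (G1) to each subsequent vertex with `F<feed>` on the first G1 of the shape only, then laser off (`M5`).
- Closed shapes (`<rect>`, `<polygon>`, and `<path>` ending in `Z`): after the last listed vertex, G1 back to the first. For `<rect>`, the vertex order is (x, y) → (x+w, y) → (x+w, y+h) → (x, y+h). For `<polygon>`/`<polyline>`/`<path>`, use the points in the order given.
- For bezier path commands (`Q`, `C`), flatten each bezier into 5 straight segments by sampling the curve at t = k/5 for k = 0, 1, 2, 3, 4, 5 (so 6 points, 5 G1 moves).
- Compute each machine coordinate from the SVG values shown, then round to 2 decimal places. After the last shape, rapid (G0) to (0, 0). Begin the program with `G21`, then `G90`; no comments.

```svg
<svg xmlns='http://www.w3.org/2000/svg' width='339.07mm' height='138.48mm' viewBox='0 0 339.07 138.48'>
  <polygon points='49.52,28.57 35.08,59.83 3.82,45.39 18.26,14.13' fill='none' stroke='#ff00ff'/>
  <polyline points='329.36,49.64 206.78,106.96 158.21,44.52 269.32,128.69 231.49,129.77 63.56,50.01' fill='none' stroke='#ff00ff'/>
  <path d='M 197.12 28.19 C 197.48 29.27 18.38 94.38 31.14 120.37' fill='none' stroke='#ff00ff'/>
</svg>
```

Since the viewBox matches the mm dimensions, user units are millimetres directly. The only transform is the Y-flip y_m = 138.48 − y_svg.

Shape 1 is a regular polygon drawn with `<polygon>`. Its stroke #ff00ff means engrave at S177, F3992. After flipping Y the toolpath is (49.52,109.91) → (35.08,78.65) → (3.82,93.09) → (18.26,124.35) → (49.52,109.91), returning to the start.

Shape 2 is a open polyline drawn with `<polyline>`. Its stroke #ff00ff means engrave at S177, F3992. After flipping Y the toolpath is (329.36,88.84) → (206.78,31.52) → (158.21,93.96) → (269.32,9.79) → (231.49,8.71) → (63.56,88.47).

Shape 3 is a cubic bezier drawn with `<path>`. Its stroke #ff00ff means engrave at S177, F3992. After flipping Y the toolpath is (197.12,110.29) → (178.77,102.78) → (135.18,84.86) → (84.16,61.47) → (43.54,37.57) → (31.14,18.11).

G21
G90
G0 X49.52 Y109.91
M3 S177
G1 X35.08 Y78.65 F3992
G1 X3.82 Y93.09
G1 X18.26 Y124.35
G1 X49.52 Y109.91
M5
G0 X329.36 Y88.84
M3 S177
G1 X206.78 Y31.52 F3992
G1 X158.21 Y93.96
G1 X269.32 Y9.79
G1 X231.49 Y8.71
G1 X63.56 Y88.47
M5
G0 X197.12 Y110.29
M3 S177
G1 X178.77 Y102.78 F3992
G1 X135.18 Y84.86
G1 X84.16 Y61.47
G1 X43.54 Y37.57
G1 X31.14 Y18.11
M5
G0 X0.00 Y0.00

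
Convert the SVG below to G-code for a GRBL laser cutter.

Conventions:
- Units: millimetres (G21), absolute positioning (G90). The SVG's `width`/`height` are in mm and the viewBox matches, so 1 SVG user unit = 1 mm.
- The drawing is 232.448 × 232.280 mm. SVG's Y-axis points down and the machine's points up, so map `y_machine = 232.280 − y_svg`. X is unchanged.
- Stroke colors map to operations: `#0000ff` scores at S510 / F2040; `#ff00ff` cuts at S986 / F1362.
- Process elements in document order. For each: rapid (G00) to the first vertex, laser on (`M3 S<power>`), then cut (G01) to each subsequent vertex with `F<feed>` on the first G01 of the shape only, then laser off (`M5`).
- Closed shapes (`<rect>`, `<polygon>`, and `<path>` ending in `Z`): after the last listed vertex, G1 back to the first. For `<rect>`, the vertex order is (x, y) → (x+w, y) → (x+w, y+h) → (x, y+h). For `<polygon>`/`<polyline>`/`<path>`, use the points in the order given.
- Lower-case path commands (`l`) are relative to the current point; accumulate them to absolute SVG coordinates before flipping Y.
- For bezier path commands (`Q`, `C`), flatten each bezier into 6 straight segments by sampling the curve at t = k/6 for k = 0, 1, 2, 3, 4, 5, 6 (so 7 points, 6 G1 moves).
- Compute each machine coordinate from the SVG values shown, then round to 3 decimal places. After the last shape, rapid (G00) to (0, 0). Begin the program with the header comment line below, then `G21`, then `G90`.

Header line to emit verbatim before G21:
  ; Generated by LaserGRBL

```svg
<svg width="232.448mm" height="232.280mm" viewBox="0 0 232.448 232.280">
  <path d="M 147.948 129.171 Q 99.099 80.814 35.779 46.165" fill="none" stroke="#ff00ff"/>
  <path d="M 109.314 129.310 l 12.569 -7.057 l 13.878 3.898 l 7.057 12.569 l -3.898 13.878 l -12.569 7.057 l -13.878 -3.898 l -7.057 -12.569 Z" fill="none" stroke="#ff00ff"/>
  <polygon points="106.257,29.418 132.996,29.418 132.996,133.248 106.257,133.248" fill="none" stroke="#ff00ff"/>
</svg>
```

; Generated by LaserGRBL
G21
G90
G00 X147.948 Y103.109
M3 S986
G01 X131.263 Y118.847 F1362
G01 X113.774 Y133.824
G01 X95.481 Y148.039
G01 X76.384 Y161.493
G01 X56.484 Y174.185
G01 X35.779 Y186.115
M5
G00 X109.314 Y102.970
M3 S986
G01 X121.883 Y110.027 F1362
G01 X135.761 Y106.129
G01 X142.818 Y93.560
G01 X138.920 Y79.682
G01 X126.351 Y72.625
G01 X112.473 Y76.523
G01 X105.416 Y89.092
G01 X109.314 Y102.970
M5
G00 X106.257 Y202.862
M3 S986
G01 X132.996 Y202.862 F1362
G01 X132.996 Y99.032
G01 X106.257 Y99.032
G01 X106.257 Y202.862
M5
G00 X0.000 Y0.000

1 u = 1 mm; y_m = 232.280 − y.

[1] `<path>` quadratic bezier, #ff00ff→cut S986 F1362: (147.948,103.109) → (131.263,118.847) → (113.774,133.824) → (95.481,148.039) → (76.384,161.493) → (56.484,174.185) → (35.779,186.115)

[2] `<path>` regular polygon, #ff00ff→cut S986 F1362: (109.314,102.970) → (121.883,110.027) → (135.761,106.129) → (142.818,93.560) → (138.920,79.682) → (126.351,72.625) → (112.473,76.523) → (105.416,89.092) → (109.314,102.970) (closed)

[3] `<polygon>` rectangle, #ff00ff→cut S986 F1362: (106.257,202.862) → (132.996,202.862) → (132.996,99.032) → (106.257,99.032) → (106.257,202.862) (closed)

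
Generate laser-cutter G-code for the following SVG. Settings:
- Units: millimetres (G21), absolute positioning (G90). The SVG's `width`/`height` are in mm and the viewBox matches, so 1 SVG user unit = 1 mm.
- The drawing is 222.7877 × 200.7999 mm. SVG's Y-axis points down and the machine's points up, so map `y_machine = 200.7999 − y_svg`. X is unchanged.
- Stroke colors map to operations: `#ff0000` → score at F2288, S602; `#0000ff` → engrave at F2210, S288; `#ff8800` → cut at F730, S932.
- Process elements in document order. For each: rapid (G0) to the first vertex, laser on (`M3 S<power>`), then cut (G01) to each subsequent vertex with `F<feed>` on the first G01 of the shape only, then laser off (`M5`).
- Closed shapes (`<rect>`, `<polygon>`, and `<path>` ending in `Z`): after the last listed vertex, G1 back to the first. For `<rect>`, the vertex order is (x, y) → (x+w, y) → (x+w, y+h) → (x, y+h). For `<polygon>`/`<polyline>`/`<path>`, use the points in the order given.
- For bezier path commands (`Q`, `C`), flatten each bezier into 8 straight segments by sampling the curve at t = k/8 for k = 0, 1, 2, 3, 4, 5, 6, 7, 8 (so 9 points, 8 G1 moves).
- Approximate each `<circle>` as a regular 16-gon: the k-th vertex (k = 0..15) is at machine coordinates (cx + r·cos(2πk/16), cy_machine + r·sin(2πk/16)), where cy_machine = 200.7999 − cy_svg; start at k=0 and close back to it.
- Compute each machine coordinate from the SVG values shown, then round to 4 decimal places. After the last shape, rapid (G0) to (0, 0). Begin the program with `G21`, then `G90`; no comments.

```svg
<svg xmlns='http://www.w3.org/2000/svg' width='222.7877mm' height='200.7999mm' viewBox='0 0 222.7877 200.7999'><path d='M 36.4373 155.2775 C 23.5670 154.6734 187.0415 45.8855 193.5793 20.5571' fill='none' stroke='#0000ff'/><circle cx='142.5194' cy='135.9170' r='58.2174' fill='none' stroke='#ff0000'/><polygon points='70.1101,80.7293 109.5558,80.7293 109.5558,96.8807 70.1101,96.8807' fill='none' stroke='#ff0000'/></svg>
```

viewBox `0 0 222.7877 200.7999` with mm width/height → 1 unit = 1 mm. Flip: y_m = 200.7999 − y_svg.

**Shape 1** — `<path>` cubic bezier, stroke `#0000ff` → engrave (S288, F2210). Control points (SVG): P0=(36.4373,155.2775), P1=(23.5670,154.6734), P2=(187.0415,45.8855), P3=(193.5793,20.5571); sampled at t=k/8. Machine vertices: (36.4373,45.5224) → (39.2262,50.4457) → (54.6417,63.2655) → (78.7783,81.7359) → (107.7303,103.6110) → (137.5920,126.6451) → (164.4578,148.5923) → (184.4222,167.2068) → (193.5793,180.2428). Open path.

**Shape 2** — `<circle>` circle, stroke `#ff0000` → score (S602, F2288). Machine vertices: (200.7368,64.8829) → (196.3053,87.1617) → (183.6853,106.0488) → (164.7982,118.6688) → (142.5194,123.1003) → (120.2406,118.6688) → (101.3535,106.0488) → (88.7335,87.1617) → (84.3020,64.8829) → (88.7335,42.6041) → (101.3535,23.7170) → (120.2406,11.0970) → (142.5194,6.6655) → (164.7982,11.0970) → (183.6853,23.7170) → (196.3053,42.6041) → (200.7368,64.8829). Closed: final G1 returns to the first vertex.

**Shape 3** — `<polygon>` rectangle, stroke `#ff0000` → score (S602, F2288). Machine vertices: (70.1101,120.0706) → (109.5558,120.0706) → (109.5558,103.9192) → (70.1101,103.9192) → (70.1101,120.0706). Closed: final G1 returns to the first vertex.

G21
G90
G0 X36.4373 Y45.5224
M3 S288
G01 X39.2262 Y50.4457 F2210
G01 X54.6417 Y63.2655
G01 X78.7783 Y81.7359
G01 X107.7303 Y103.6110
G01 X137.5920 Y126.6451
G01 X164.4578 Y148.5923
G01 X184.4222 Y167.2068
G01 X193.5793 Y180.2428
M5
G0 X200.7368 Y64.8829
M3 S602
G01 X196.3053 Y87.1617 F2288
G01 X183.6853 Y106.0488
G01 X164.7982 Y118.6688
G01 X142.5194 Y123.1003
G01 X120.2406 Y118.6688
G01 X101.3535 Y106.0488
G01 X88.7335 Y87.1617
G01 X84.3020 Y64.8829
G01 X88.7335 Y42.6041
G01 X101.3535 Y23.7170
G01 X120.2406 Y11.0970
G01 X142.5194 Y6.6655
G01 X164.7982 Y11.0970
G01 X183.6853 Y23.7170
G01 X196.3053 Y42.6041
G01 X200.7368 Y64.8829
M5
G0 X70.1101 Y120.0706
M3 S602
G01 X109.5558 Y120.0706 F2288
G01 X109.5558 Y103.9192
G01 X70.1101 Y103.9192
G01 X70.1101 Y120.0706
M5
G0 X0.0000 Y0.0000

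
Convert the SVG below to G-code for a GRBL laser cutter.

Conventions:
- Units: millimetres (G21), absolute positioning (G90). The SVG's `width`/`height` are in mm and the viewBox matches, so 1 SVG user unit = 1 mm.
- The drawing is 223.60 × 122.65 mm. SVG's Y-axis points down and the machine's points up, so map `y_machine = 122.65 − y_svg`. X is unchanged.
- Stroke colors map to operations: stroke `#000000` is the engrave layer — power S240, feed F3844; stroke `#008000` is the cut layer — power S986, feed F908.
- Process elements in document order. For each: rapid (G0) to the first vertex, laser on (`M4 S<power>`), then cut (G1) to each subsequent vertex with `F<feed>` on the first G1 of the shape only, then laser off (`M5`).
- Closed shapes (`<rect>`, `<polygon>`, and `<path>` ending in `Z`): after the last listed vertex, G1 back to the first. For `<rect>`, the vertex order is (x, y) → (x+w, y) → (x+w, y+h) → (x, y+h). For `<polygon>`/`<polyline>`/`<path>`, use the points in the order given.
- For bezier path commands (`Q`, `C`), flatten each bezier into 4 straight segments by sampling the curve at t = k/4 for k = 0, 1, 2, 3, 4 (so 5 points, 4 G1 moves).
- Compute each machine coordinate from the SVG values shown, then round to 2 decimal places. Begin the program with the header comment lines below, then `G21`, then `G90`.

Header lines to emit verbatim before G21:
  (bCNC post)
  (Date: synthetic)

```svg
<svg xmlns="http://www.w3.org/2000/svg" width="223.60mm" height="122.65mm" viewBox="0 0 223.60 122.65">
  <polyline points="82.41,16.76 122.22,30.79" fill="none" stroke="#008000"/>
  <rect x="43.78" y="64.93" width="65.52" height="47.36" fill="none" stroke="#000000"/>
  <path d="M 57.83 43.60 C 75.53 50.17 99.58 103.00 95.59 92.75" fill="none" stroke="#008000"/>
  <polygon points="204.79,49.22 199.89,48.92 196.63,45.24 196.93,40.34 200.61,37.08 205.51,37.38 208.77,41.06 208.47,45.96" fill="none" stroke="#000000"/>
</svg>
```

1 u = 1 mm; y_m = 122.65 − y.

[1] `<polyline>` line segment, #008000→cut S986 F908: (82.41,105.89) → (122.22,91.86)

[2] `<rect>` rectangle, #000000→engrave S240 F3844: (43.78,57.72) → (109.30,57.72) → (109.30,10.36) → (43.78,10.36) → (43.78,57.72) (closed)

[3] `<path>` cubic bezier, #008000→cut S986 F908: (57.83,79.05) → (71.76,67.16) → (84.84,48.17) → (93.86,32.33) → (95.59,29.90)

[4] `<polygon>` regular polygon, #000000→engrave S240 F3844: (204.79,73.43) → (199.89,73.73) → (196.63,77.41) → (196.93,82.31) → (200.61,85.57) → (205.51,85.27) → (208.77,81.59) → (208.47,76.69) → (204.79,73.43) (closed)

(bCNC post)
(Date: synthetic)
G21
G90
G0 X82.41 Y105.89
M4 S986
G1 X122.22 Y91.86 F908
M5
G0 X43.78 Y57.72
M4 S240
G1 X109.30 Y57.72 F3844
G1 X109.30 Y10.36
G1 X43.78 Y10.36
G1 X43.78 Y57.72
M5
G0 X57.83 Y79.05
M4 S986
G1 X71.76 Y67.16 F908
G1 X84.84 Y48.17
G1 X93.86 Y32.33
G1 X95.59 Y29.90
M5
G0 X204.79 Y73.43
M4 S240
G1 X199.89 Y73.73 F3844
G1 X196.63 Y77.41
G1 X196.93 Y82.31
G1 X200.61 Y85.57
G1 X205.51 Y85.27
G1 X208.77 Y81.59
G1 X208.47 Y76.69
G1 X204.79 Y73.43
M5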